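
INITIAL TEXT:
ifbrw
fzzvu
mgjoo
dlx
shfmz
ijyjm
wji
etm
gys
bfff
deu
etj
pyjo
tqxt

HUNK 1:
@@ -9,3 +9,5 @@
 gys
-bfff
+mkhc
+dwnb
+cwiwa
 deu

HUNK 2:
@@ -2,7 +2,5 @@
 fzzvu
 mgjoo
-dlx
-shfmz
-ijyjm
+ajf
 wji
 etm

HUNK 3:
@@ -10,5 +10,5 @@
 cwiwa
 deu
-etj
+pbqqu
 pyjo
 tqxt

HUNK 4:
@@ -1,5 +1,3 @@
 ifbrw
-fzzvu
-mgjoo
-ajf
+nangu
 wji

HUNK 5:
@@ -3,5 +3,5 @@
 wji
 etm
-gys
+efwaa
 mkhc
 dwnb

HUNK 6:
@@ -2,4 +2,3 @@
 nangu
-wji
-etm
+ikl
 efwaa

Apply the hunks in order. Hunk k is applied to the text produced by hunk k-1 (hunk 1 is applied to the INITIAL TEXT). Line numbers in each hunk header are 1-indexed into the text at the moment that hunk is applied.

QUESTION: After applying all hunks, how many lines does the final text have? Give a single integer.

Hunk 1: at line 9 remove [bfff] add [mkhc,dwnb,cwiwa] -> 16 lines: ifbrw fzzvu mgjoo dlx shfmz ijyjm wji etm gys mkhc dwnb cwiwa deu etj pyjo tqxt
Hunk 2: at line 2 remove [dlx,shfmz,ijyjm] add [ajf] -> 14 lines: ifbrw fzzvu mgjoo ajf wji etm gys mkhc dwnb cwiwa deu etj pyjo tqxt
Hunk 3: at line 10 remove [etj] add [pbqqu] -> 14 lines: ifbrw fzzvu mgjoo ajf wji etm gys mkhc dwnb cwiwa deu pbqqu pyjo tqxt
Hunk 4: at line 1 remove [fzzvu,mgjoo,ajf] add [nangu] -> 12 lines: ifbrw nangu wji etm gys mkhc dwnb cwiwa deu pbqqu pyjo tqxt
Hunk 5: at line 3 remove [gys] add [efwaa] -> 12 lines: ifbrw nangu wji etm efwaa mkhc dwnb cwiwa deu pbqqu pyjo tqxt
Hunk 6: at line 2 remove [wji,etm] add [ikl] -> 11 lines: ifbrw nangu ikl efwaa mkhc dwnb cwiwa deu pbqqu pyjo tqxt
Final line count: 11

Answer: 11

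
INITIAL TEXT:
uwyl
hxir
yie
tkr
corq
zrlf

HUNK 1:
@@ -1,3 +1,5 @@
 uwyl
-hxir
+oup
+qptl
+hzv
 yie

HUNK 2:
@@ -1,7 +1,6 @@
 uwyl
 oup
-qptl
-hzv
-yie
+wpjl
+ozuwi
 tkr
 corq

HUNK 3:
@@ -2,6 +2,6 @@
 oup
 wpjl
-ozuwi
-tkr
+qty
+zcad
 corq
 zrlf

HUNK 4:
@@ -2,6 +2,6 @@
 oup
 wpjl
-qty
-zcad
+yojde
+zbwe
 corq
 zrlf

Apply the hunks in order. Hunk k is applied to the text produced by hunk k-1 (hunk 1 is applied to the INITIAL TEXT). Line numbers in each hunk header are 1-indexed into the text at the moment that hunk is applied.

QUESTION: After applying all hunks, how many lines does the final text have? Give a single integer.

Hunk 1: at line 1 remove [hxir] add [oup,qptl,hzv] -> 8 lines: uwyl oup qptl hzv yie tkr corq zrlf
Hunk 2: at line 1 remove [qptl,hzv,yie] add [wpjl,ozuwi] -> 7 lines: uwyl oup wpjl ozuwi tkr corq zrlf
Hunk 3: at line 2 remove [ozuwi,tkr] add [qty,zcad] -> 7 lines: uwyl oup wpjl qty zcad corq zrlf
Hunk 4: at line 2 remove [qty,zcad] add [yojde,zbwe] -> 7 lines: uwyl oup wpjl yojde zbwe corq zrlf
Final line count: 7

Answer: 7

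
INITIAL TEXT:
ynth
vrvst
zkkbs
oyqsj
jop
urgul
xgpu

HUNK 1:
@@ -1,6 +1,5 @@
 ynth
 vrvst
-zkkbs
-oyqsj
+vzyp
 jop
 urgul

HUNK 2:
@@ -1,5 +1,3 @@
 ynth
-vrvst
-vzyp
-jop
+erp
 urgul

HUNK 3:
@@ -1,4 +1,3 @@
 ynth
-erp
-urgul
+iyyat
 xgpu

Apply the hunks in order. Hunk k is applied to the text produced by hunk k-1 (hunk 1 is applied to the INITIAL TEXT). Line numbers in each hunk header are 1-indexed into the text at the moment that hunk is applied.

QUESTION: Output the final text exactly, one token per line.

Answer: ynth
iyyat
xgpu

Derivation:
Hunk 1: at line 1 remove [zkkbs,oyqsj] add [vzyp] -> 6 lines: ynth vrvst vzyp jop urgul xgpu
Hunk 2: at line 1 remove [vrvst,vzyp,jop] add [erp] -> 4 lines: ynth erp urgul xgpu
Hunk 3: at line 1 remove [erp,urgul] add [iyyat] -> 3 lines: ynth iyyat xgpu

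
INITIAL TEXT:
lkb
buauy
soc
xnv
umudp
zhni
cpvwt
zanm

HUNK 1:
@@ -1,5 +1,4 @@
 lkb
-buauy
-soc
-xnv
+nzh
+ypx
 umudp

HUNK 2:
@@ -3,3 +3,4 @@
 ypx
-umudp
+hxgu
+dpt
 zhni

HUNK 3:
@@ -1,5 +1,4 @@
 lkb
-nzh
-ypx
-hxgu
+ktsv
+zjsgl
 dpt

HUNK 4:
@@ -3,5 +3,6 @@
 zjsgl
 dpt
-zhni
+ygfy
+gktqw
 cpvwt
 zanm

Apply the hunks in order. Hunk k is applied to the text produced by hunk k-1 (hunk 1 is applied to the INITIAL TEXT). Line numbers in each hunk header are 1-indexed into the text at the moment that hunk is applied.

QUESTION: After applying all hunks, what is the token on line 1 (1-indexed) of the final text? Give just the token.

Hunk 1: at line 1 remove [buauy,soc,xnv] add [nzh,ypx] -> 7 lines: lkb nzh ypx umudp zhni cpvwt zanm
Hunk 2: at line 3 remove [umudp] add [hxgu,dpt] -> 8 lines: lkb nzh ypx hxgu dpt zhni cpvwt zanm
Hunk 3: at line 1 remove [nzh,ypx,hxgu] add [ktsv,zjsgl] -> 7 lines: lkb ktsv zjsgl dpt zhni cpvwt zanm
Hunk 4: at line 3 remove [zhni] add [ygfy,gktqw] -> 8 lines: lkb ktsv zjsgl dpt ygfy gktqw cpvwt zanm
Final line 1: lkb

Answer: lkb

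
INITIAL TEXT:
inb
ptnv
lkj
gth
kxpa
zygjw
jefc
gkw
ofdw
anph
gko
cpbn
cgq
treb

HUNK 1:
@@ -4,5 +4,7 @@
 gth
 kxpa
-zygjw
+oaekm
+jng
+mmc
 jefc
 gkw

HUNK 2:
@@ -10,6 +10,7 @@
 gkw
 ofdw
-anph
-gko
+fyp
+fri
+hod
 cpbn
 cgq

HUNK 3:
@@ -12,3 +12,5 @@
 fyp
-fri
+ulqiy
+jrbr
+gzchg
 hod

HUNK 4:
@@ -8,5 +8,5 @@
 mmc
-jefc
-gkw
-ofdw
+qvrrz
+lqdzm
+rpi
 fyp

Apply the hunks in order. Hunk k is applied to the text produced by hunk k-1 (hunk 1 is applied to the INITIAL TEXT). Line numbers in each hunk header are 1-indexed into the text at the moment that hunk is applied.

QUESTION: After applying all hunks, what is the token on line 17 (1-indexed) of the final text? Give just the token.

Answer: cpbn

Derivation:
Hunk 1: at line 4 remove [zygjw] add [oaekm,jng,mmc] -> 16 lines: inb ptnv lkj gth kxpa oaekm jng mmc jefc gkw ofdw anph gko cpbn cgq treb
Hunk 2: at line 10 remove [anph,gko] add [fyp,fri,hod] -> 17 lines: inb ptnv lkj gth kxpa oaekm jng mmc jefc gkw ofdw fyp fri hod cpbn cgq treb
Hunk 3: at line 12 remove [fri] add [ulqiy,jrbr,gzchg] -> 19 lines: inb ptnv lkj gth kxpa oaekm jng mmc jefc gkw ofdw fyp ulqiy jrbr gzchg hod cpbn cgq treb
Hunk 4: at line 8 remove [jefc,gkw,ofdw] add [qvrrz,lqdzm,rpi] -> 19 lines: inb ptnv lkj gth kxpa oaekm jng mmc qvrrz lqdzm rpi fyp ulqiy jrbr gzchg hod cpbn cgq treb
Final line 17: cpbn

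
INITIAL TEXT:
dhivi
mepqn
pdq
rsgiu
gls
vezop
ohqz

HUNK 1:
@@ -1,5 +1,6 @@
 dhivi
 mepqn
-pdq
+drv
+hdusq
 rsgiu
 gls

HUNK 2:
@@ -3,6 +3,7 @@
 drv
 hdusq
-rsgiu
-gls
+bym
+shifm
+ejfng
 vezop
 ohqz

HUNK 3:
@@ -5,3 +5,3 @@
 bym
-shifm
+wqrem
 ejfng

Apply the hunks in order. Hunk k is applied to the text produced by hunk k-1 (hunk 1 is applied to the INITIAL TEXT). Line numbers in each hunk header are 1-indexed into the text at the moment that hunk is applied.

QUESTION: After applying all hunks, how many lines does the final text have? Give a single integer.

Answer: 9

Derivation:
Hunk 1: at line 1 remove [pdq] add [drv,hdusq] -> 8 lines: dhivi mepqn drv hdusq rsgiu gls vezop ohqz
Hunk 2: at line 3 remove [rsgiu,gls] add [bym,shifm,ejfng] -> 9 lines: dhivi mepqn drv hdusq bym shifm ejfng vezop ohqz
Hunk 3: at line 5 remove [shifm] add [wqrem] -> 9 lines: dhivi mepqn drv hdusq bym wqrem ejfng vezop ohqz
Final line count: 9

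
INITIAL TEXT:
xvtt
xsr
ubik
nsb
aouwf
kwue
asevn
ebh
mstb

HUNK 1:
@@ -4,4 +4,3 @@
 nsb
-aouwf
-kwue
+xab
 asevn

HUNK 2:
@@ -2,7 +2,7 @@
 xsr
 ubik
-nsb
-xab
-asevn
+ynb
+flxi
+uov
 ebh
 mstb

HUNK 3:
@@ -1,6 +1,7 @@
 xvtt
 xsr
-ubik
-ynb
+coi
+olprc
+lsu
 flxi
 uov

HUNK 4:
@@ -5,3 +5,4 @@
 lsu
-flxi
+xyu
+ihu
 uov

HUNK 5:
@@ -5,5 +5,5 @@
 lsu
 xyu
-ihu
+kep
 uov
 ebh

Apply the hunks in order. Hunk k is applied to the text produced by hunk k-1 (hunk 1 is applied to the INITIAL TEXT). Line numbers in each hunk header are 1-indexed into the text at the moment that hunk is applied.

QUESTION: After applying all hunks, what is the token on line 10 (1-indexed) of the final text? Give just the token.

Hunk 1: at line 4 remove [aouwf,kwue] add [xab] -> 8 lines: xvtt xsr ubik nsb xab asevn ebh mstb
Hunk 2: at line 2 remove [nsb,xab,asevn] add [ynb,flxi,uov] -> 8 lines: xvtt xsr ubik ynb flxi uov ebh mstb
Hunk 3: at line 1 remove [ubik,ynb] add [coi,olprc,lsu] -> 9 lines: xvtt xsr coi olprc lsu flxi uov ebh mstb
Hunk 4: at line 5 remove [flxi] add [xyu,ihu] -> 10 lines: xvtt xsr coi olprc lsu xyu ihu uov ebh mstb
Hunk 5: at line 5 remove [ihu] add [kep] -> 10 lines: xvtt xsr coi olprc lsu xyu kep uov ebh mstb
Final line 10: mstb

Answer: mstb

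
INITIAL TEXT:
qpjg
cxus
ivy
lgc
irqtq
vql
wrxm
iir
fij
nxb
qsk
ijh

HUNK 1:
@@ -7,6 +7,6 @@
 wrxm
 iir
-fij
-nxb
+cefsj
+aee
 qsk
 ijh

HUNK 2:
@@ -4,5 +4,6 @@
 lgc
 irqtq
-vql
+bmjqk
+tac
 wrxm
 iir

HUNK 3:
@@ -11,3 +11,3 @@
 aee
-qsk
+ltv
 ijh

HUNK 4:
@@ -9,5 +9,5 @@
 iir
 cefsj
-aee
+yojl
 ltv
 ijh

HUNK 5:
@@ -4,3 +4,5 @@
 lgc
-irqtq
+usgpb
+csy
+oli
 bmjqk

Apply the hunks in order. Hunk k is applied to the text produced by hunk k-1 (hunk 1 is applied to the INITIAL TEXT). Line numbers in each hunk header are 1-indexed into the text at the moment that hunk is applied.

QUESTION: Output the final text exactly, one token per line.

Answer: qpjg
cxus
ivy
lgc
usgpb
csy
oli
bmjqk
tac
wrxm
iir
cefsj
yojl
ltv
ijh

Derivation:
Hunk 1: at line 7 remove [fij,nxb] add [cefsj,aee] -> 12 lines: qpjg cxus ivy lgc irqtq vql wrxm iir cefsj aee qsk ijh
Hunk 2: at line 4 remove [vql] add [bmjqk,tac] -> 13 lines: qpjg cxus ivy lgc irqtq bmjqk tac wrxm iir cefsj aee qsk ijh
Hunk 3: at line 11 remove [qsk] add [ltv] -> 13 lines: qpjg cxus ivy lgc irqtq bmjqk tac wrxm iir cefsj aee ltv ijh
Hunk 4: at line 9 remove [aee] add [yojl] -> 13 lines: qpjg cxus ivy lgc irqtq bmjqk tac wrxm iir cefsj yojl ltv ijh
Hunk 5: at line 4 remove [irqtq] add [usgpb,csy,oli] -> 15 lines: qpjg cxus ivy lgc usgpb csy oli bmjqk tac wrxm iir cefsj yojl ltv ijh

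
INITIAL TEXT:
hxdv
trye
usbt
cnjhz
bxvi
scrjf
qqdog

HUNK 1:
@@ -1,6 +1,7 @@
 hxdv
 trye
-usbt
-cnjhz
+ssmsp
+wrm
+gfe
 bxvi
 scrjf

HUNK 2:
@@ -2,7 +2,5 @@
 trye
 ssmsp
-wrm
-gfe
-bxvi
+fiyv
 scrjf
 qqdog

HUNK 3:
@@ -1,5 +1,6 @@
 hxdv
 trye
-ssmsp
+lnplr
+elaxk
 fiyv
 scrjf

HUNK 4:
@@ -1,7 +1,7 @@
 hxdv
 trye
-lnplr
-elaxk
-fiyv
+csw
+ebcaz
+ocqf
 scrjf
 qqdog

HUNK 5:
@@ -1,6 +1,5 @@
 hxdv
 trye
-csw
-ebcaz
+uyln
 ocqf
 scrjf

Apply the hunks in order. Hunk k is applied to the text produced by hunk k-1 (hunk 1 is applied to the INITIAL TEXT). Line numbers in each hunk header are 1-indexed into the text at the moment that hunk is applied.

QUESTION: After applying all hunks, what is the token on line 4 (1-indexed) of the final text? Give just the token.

Hunk 1: at line 1 remove [usbt,cnjhz] add [ssmsp,wrm,gfe] -> 8 lines: hxdv trye ssmsp wrm gfe bxvi scrjf qqdog
Hunk 2: at line 2 remove [wrm,gfe,bxvi] add [fiyv] -> 6 lines: hxdv trye ssmsp fiyv scrjf qqdog
Hunk 3: at line 1 remove [ssmsp] add [lnplr,elaxk] -> 7 lines: hxdv trye lnplr elaxk fiyv scrjf qqdog
Hunk 4: at line 1 remove [lnplr,elaxk,fiyv] add [csw,ebcaz,ocqf] -> 7 lines: hxdv trye csw ebcaz ocqf scrjf qqdog
Hunk 5: at line 1 remove [csw,ebcaz] add [uyln] -> 6 lines: hxdv trye uyln ocqf scrjf qqdog
Final line 4: ocqf

Answer: ocqf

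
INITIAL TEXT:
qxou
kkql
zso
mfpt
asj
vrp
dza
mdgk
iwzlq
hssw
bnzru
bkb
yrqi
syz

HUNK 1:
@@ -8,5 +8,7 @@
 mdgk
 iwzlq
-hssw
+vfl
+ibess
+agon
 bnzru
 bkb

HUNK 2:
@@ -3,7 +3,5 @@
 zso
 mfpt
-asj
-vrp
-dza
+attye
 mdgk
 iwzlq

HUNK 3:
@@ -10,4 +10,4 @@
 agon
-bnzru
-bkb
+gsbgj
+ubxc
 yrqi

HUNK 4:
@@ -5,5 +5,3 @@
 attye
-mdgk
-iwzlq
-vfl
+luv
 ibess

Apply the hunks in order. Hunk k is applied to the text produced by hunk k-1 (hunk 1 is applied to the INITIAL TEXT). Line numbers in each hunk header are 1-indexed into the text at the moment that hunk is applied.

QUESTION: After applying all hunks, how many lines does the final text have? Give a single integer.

Hunk 1: at line 8 remove [hssw] add [vfl,ibess,agon] -> 16 lines: qxou kkql zso mfpt asj vrp dza mdgk iwzlq vfl ibess agon bnzru bkb yrqi syz
Hunk 2: at line 3 remove [asj,vrp,dza] add [attye] -> 14 lines: qxou kkql zso mfpt attye mdgk iwzlq vfl ibess agon bnzru bkb yrqi syz
Hunk 3: at line 10 remove [bnzru,bkb] add [gsbgj,ubxc] -> 14 lines: qxou kkql zso mfpt attye mdgk iwzlq vfl ibess agon gsbgj ubxc yrqi syz
Hunk 4: at line 5 remove [mdgk,iwzlq,vfl] add [luv] -> 12 lines: qxou kkql zso mfpt attye luv ibess agon gsbgj ubxc yrqi syz
Final line count: 12

Answer: 12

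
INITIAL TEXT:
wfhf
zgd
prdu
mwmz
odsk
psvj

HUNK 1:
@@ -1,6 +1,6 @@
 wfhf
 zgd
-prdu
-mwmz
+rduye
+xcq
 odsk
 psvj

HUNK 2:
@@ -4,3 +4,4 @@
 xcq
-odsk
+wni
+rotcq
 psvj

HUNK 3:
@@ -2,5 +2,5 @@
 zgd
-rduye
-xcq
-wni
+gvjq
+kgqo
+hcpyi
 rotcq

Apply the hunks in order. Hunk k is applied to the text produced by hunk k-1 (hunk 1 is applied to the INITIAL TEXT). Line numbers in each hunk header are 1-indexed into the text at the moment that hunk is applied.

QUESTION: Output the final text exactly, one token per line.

Answer: wfhf
zgd
gvjq
kgqo
hcpyi
rotcq
psvj

Derivation:
Hunk 1: at line 1 remove [prdu,mwmz] add [rduye,xcq] -> 6 lines: wfhf zgd rduye xcq odsk psvj
Hunk 2: at line 4 remove [odsk] add [wni,rotcq] -> 7 lines: wfhf zgd rduye xcq wni rotcq psvj
Hunk 3: at line 2 remove [rduye,xcq,wni] add [gvjq,kgqo,hcpyi] -> 7 lines: wfhf zgd gvjq kgqo hcpyi rotcq psvj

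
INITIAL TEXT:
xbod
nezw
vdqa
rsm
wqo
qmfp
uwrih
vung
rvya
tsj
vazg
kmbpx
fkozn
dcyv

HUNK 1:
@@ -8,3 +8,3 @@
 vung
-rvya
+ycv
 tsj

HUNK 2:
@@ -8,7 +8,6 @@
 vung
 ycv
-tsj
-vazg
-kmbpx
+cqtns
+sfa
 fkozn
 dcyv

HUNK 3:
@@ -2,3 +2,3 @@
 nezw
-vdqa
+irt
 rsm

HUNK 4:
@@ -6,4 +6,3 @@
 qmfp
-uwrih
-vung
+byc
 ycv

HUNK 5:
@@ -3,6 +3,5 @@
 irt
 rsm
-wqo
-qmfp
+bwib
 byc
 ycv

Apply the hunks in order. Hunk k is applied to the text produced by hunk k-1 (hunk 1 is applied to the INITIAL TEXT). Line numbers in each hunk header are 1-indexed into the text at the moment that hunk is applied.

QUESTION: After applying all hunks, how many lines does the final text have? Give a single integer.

Answer: 11

Derivation:
Hunk 1: at line 8 remove [rvya] add [ycv] -> 14 lines: xbod nezw vdqa rsm wqo qmfp uwrih vung ycv tsj vazg kmbpx fkozn dcyv
Hunk 2: at line 8 remove [tsj,vazg,kmbpx] add [cqtns,sfa] -> 13 lines: xbod nezw vdqa rsm wqo qmfp uwrih vung ycv cqtns sfa fkozn dcyv
Hunk 3: at line 2 remove [vdqa] add [irt] -> 13 lines: xbod nezw irt rsm wqo qmfp uwrih vung ycv cqtns sfa fkozn dcyv
Hunk 4: at line 6 remove [uwrih,vung] add [byc] -> 12 lines: xbod nezw irt rsm wqo qmfp byc ycv cqtns sfa fkozn dcyv
Hunk 5: at line 3 remove [wqo,qmfp] add [bwib] -> 11 lines: xbod nezw irt rsm bwib byc ycv cqtns sfa fkozn dcyv
Final line count: 11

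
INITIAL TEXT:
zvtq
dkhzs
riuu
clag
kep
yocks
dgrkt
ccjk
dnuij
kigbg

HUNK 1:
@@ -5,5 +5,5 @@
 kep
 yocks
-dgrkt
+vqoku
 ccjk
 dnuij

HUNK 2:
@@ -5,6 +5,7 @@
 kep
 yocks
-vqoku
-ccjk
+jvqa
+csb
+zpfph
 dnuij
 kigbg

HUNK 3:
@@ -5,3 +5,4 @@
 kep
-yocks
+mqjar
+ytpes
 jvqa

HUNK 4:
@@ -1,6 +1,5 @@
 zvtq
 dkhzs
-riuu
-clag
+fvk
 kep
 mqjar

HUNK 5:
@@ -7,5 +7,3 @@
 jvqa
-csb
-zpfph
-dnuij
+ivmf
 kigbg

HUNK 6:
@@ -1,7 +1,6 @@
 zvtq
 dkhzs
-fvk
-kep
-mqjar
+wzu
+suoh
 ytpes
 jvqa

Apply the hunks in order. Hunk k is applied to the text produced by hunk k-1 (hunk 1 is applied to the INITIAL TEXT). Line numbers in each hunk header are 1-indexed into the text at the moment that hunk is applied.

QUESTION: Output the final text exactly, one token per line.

Hunk 1: at line 5 remove [dgrkt] add [vqoku] -> 10 lines: zvtq dkhzs riuu clag kep yocks vqoku ccjk dnuij kigbg
Hunk 2: at line 5 remove [vqoku,ccjk] add [jvqa,csb,zpfph] -> 11 lines: zvtq dkhzs riuu clag kep yocks jvqa csb zpfph dnuij kigbg
Hunk 3: at line 5 remove [yocks] add [mqjar,ytpes] -> 12 lines: zvtq dkhzs riuu clag kep mqjar ytpes jvqa csb zpfph dnuij kigbg
Hunk 4: at line 1 remove [riuu,clag] add [fvk] -> 11 lines: zvtq dkhzs fvk kep mqjar ytpes jvqa csb zpfph dnuij kigbg
Hunk 5: at line 7 remove [csb,zpfph,dnuij] add [ivmf] -> 9 lines: zvtq dkhzs fvk kep mqjar ytpes jvqa ivmf kigbg
Hunk 6: at line 1 remove [fvk,kep,mqjar] add [wzu,suoh] -> 8 lines: zvtq dkhzs wzu suoh ytpes jvqa ivmf kigbg

Answer: zvtq
dkhzs
wzu
suoh
ytpes
jvqa
ivmf
kigbg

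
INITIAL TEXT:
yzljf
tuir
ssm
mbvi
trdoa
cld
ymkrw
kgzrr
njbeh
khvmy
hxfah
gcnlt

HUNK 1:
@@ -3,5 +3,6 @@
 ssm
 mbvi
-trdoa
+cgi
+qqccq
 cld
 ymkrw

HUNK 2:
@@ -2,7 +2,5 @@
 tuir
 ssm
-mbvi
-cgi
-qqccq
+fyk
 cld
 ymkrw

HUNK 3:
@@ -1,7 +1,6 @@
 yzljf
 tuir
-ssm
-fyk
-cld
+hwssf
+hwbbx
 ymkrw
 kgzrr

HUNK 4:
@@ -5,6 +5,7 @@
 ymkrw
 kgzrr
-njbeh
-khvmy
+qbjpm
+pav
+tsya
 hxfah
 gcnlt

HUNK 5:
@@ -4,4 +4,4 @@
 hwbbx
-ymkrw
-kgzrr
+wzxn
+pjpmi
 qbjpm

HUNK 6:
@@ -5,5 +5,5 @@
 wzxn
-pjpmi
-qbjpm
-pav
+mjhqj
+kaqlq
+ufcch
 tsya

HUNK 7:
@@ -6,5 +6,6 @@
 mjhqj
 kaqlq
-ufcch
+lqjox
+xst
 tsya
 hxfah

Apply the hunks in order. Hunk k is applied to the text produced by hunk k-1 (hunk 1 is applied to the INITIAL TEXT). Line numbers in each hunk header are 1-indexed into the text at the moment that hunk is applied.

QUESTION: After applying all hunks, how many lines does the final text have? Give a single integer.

Answer: 12

Derivation:
Hunk 1: at line 3 remove [trdoa] add [cgi,qqccq] -> 13 lines: yzljf tuir ssm mbvi cgi qqccq cld ymkrw kgzrr njbeh khvmy hxfah gcnlt
Hunk 2: at line 2 remove [mbvi,cgi,qqccq] add [fyk] -> 11 lines: yzljf tuir ssm fyk cld ymkrw kgzrr njbeh khvmy hxfah gcnlt
Hunk 3: at line 1 remove [ssm,fyk,cld] add [hwssf,hwbbx] -> 10 lines: yzljf tuir hwssf hwbbx ymkrw kgzrr njbeh khvmy hxfah gcnlt
Hunk 4: at line 5 remove [njbeh,khvmy] add [qbjpm,pav,tsya] -> 11 lines: yzljf tuir hwssf hwbbx ymkrw kgzrr qbjpm pav tsya hxfah gcnlt
Hunk 5: at line 4 remove [ymkrw,kgzrr] add [wzxn,pjpmi] -> 11 lines: yzljf tuir hwssf hwbbx wzxn pjpmi qbjpm pav tsya hxfah gcnlt
Hunk 6: at line 5 remove [pjpmi,qbjpm,pav] add [mjhqj,kaqlq,ufcch] -> 11 lines: yzljf tuir hwssf hwbbx wzxn mjhqj kaqlq ufcch tsya hxfah gcnlt
Hunk 7: at line 6 remove [ufcch] add [lqjox,xst] -> 12 lines: yzljf tuir hwssf hwbbx wzxn mjhqj kaqlq lqjox xst tsya hxfah gcnlt
Final line count: 12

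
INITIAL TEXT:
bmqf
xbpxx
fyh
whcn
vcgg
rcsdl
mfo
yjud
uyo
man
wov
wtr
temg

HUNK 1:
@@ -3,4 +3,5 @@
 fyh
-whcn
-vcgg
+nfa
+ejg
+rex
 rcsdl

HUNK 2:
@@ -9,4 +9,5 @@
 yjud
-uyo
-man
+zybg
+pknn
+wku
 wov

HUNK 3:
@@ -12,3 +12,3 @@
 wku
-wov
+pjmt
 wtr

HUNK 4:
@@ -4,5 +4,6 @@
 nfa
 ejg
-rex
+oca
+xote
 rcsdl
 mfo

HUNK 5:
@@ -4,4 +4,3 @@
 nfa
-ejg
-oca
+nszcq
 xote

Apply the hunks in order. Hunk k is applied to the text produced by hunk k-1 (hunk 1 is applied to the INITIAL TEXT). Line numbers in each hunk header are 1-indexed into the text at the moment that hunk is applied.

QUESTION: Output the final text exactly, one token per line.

Answer: bmqf
xbpxx
fyh
nfa
nszcq
xote
rcsdl
mfo
yjud
zybg
pknn
wku
pjmt
wtr
temg

Derivation:
Hunk 1: at line 3 remove [whcn,vcgg] add [nfa,ejg,rex] -> 14 lines: bmqf xbpxx fyh nfa ejg rex rcsdl mfo yjud uyo man wov wtr temg
Hunk 2: at line 9 remove [uyo,man] add [zybg,pknn,wku] -> 15 lines: bmqf xbpxx fyh nfa ejg rex rcsdl mfo yjud zybg pknn wku wov wtr temg
Hunk 3: at line 12 remove [wov] add [pjmt] -> 15 lines: bmqf xbpxx fyh nfa ejg rex rcsdl mfo yjud zybg pknn wku pjmt wtr temg
Hunk 4: at line 4 remove [rex] add [oca,xote] -> 16 lines: bmqf xbpxx fyh nfa ejg oca xote rcsdl mfo yjud zybg pknn wku pjmt wtr temg
Hunk 5: at line 4 remove [ejg,oca] add [nszcq] -> 15 lines: bmqf xbpxx fyh nfa nszcq xote rcsdl mfo yjud zybg pknn wku pjmt wtr temg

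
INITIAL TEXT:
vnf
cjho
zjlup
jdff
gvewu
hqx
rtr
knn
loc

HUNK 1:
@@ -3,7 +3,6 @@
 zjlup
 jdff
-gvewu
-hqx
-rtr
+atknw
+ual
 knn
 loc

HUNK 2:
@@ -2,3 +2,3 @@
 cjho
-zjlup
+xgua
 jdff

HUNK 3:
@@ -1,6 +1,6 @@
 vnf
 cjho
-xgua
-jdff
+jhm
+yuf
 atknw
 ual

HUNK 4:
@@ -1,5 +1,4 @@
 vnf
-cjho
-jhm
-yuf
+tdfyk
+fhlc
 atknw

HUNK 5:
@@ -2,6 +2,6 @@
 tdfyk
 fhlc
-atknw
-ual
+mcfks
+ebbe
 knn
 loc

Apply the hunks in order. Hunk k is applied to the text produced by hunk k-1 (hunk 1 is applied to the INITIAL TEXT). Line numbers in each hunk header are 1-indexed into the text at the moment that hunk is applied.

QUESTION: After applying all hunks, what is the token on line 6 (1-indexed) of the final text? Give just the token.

Hunk 1: at line 3 remove [gvewu,hqx,rtr] add [atknw,ual] -> 8 lines: vnf cjho zjlup jdff atknw ual knn loc
Hunk 2: at line 2 remove [zjlup] add [xgua] -> 8 lines: vnf cjho xgua jdff atknw ual knn loc
Hunk 3: at line 1 remove [xgua,jdff] add [jhm,yuf] -> 8 lines: vnf cjho jhm yuf atknw ual knn loc
Hunk 4: at line 1 remove [cjho,jhm,yuf] add [tdfyk,fhlc] -> 7 lines: vnf tdfyk fhlc atknw ual knn loc
Hunk 5: at line 2 remove [atknw,ual] add [mcfks,ebbe] -> 7 lines: vnf tdfyk fhlc mcfks ebbe knn loc
Final line 6: knn

Answer: knn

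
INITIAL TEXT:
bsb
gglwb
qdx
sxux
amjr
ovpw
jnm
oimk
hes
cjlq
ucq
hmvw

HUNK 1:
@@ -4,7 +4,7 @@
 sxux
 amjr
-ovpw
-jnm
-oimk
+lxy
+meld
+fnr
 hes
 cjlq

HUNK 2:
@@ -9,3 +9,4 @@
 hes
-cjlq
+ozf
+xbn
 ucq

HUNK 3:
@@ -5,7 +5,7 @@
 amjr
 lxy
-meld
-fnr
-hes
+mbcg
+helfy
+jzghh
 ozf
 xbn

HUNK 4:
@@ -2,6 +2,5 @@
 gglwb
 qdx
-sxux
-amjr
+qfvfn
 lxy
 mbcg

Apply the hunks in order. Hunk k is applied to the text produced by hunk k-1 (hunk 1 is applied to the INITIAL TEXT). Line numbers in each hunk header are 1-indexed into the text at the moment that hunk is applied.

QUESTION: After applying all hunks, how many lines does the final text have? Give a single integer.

Hunk 1: at line 4 remove [ovpw,jnm,oimk] add [lxy,meld,fnr] -> 12 lines: bsb gglwb qdx sxux amjr lxy meld fnr hes cjlq ucq hmvw
Hunk 2: at line 9 remove [cjlq] add [ozf,xbn] -> 13 lines: bsb gglwb qdx sxux amjr lxy meld fnr hes ozf xbn ucq hmvw
Hunk 3: at line 5 remove [meld,fnr,hes] add [mbcg,helfy,jzghh] -> 13 lines: bsb gglwb qdx sxux amjr lxy mbcg helfy jzghh ozf xbn ucq hmvw
Hunk 4: at line 2 remove [sxux,amjr] add [qfvfn] -> 12 lines: bsb gglwb qdx qfvfn lxy mbcg helfy jzghh ozf xbn ucq hmvw
Final line count: 12

Answer: 12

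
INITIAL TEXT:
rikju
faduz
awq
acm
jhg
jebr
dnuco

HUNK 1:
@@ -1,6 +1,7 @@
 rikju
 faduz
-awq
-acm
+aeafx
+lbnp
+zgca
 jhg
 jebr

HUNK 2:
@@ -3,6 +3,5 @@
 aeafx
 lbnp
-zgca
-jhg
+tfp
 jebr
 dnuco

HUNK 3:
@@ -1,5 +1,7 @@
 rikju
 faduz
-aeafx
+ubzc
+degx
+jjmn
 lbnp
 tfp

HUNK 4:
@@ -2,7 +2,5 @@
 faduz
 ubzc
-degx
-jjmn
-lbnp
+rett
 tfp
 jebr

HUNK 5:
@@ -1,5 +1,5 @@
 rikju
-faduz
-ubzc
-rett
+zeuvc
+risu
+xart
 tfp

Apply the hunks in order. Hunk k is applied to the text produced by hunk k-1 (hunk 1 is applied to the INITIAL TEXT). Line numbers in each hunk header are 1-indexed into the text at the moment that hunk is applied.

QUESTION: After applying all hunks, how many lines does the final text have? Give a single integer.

Answer: 7

Derivation:
Hunk 1: at line 1 remove [awq,acm] add [aeafx,lbnp,zgca] -> 8 lines: rikju faduz aeafx lbnp zgca jhg jebr dnuco
Hunk 2: at line 3 remove [zgca,jhg] add [tfp] -> 7 lines: rikju faduz aeafx lbnp tfp jebr dnuco
Hunk 3: at line 1 remove [aeafx] add [ubzc,degx,jjmn] -> 9 lines: rikju faduz ubzc degx jjmn lbnp tfp jebr dnuco
Hunk 4: at line 2 remove [degx,jjmn,lbnp] add [rett] -> 7 lines: rikju faduz ubzc rett tfp jebr dnuco
Hunk 5: at line 1 remove [faduz,ubzc,rett] add [zeuvc,risu,xart] -> 7 lines: rikju zeuvc risu xart tfp jebr dnuco
Final line count: 7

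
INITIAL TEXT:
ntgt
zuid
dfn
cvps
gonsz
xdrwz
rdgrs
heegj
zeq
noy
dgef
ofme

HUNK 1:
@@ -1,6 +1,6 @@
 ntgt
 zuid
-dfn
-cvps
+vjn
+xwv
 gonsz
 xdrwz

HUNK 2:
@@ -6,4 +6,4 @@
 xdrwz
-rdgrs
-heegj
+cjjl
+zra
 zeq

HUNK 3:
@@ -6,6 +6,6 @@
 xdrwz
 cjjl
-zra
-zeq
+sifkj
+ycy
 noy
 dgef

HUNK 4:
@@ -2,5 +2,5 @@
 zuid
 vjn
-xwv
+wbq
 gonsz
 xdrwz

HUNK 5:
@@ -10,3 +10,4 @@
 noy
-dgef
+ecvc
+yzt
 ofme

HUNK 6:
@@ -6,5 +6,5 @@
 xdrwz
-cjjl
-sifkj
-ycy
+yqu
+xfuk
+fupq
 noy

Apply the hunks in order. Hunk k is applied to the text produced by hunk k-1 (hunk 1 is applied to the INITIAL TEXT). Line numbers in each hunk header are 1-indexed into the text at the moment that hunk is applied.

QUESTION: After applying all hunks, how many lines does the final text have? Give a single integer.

Hunk 1: at line 1 remove [dfn,cvps] add [vjn,xwv] -> 12 lines: ntgt zuid vjn xwv gonsz xdrwz rdgrs heegj zeq noy dgef ofme
Hunk 2: at line 6 remove [rdgrs,heegj] add [cjjl,zra] -> 12 lines: ntgt zuid vjn xwv gonsz xdrwz cjjl zra zeq noy dgef ofme
Hunk 3: at line 6 remove [zra,zeq] add [sifkj,ycy] -> 12 lines: ntgt zuid vjn xwv gonsz xdrwz cjjl sifkj ycy noy dgef ofme
Hunk 4: at line 2 remove [xwv] add [wbq] -> 12 lines: ntgt zuid vjn wbq gonsz xdrwz cjjl sifkj ycy noy dgef ofme
Hunk 5: at line 10 remove [dgef] add [ecvc,yzt] -> 13 lines: ntgt zuid vjn wbq gonsz xdrwz cjjl sifkj ycy noy ecvc yzt ofme
Hunk 6: at line 6 remove [cjjl,sifkj,ycy] add [yqu,xfuk,fupq] -> 13 lines: ntgt zuid vjn wbq gonsz xdrwz yqu xfuk fupq noy ecvc yzt ofme
Final line count: 13

Answer: 13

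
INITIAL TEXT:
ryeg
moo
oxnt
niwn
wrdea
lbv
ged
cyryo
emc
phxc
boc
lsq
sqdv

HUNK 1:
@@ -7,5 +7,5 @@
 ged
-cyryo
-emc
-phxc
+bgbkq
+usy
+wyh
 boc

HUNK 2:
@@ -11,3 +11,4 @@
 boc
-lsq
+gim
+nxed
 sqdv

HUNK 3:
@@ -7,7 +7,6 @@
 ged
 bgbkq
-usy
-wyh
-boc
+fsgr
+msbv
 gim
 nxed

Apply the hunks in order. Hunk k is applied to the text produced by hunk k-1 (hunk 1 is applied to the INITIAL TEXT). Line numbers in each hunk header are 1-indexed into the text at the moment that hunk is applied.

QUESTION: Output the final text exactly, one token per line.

Hunk 1: at line 7 remove [cyryo,emc,phxc] add [bgbkq,usy,wyh] -> 13 lines: ryeg moo oxnt niwn wrdea lbv ged bgbkq usy wyh boc lsq sqdv
Hunk 2: at line 11 remove [lsq] add [gim,nxed] -> 14 lines: ryeg moo oxnt niwn wrdea lbv ged bgbkq usy wyh boc gim nxed sqdv
Hunk 3: at line 7 remove [usy,wyh,boc] add [fsgr,msbv] -> 13 lines: ryeg moo oxnt niwn wrdea lbv ged bgbkq fsgr msbv gim nxed sqdv

Answer: ryeg
moo
oxnt
niwn
wrdea
lbv
ged
bgbkq
fsgr
msbv
gim
nxed
sqdv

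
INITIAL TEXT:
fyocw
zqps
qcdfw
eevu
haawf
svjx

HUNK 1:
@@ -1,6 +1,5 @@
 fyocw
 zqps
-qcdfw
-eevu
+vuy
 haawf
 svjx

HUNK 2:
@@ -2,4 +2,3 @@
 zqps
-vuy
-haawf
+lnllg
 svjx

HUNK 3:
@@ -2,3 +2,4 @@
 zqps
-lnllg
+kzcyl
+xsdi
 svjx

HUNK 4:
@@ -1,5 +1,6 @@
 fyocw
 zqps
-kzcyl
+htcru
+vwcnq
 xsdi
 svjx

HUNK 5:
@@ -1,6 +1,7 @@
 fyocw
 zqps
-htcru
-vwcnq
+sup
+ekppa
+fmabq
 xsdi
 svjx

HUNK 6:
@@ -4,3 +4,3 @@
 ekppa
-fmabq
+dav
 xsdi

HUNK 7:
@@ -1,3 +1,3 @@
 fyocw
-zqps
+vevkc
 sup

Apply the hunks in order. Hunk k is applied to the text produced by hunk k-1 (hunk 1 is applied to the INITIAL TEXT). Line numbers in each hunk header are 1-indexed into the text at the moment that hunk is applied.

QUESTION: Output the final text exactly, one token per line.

Answer: fyocw
vevkc
sup
ekppa
dav
xsdi
svjx

Derivation:
Hunk 1: at line 1 remove [qcdfw,eevu] add [vuy] -> 5 lines: fyocw zqps vuy haawf svjx
Hunk 2: at line 2 remove [vuy,haawf] add [lnllg] -> 4 lines: fyocw zqps lnllg svjx
Hunk 3: at line 2 remove [lnllg] add [kzcyl,xsdi] -> 5 lines: fyocw zqps kzcyl xsdi svjx
Hunk 4: at line 1 remove [kzcyl] add [htcru,vwcnq] -> 6 lines: fyocw zqps htcru vwcnq xsdi svjx
Hunk 5: at line 1 remove [htcru,vwcnq] add [sup,ekppa,fmabq] -> 7 lines: fyocw zqps sup ekppa fmabq xsdi svjx
Hunk 6: at line 4 remove [fmabq] add [dav] -> 7 lines: fyocw zqps sup ekppa dav xsdi svjx
Hunk 7: at line 1 remove [zqps] add [vevkc] -> 7 lines: fyocw vevkc sup ekppa dav xsdi svjx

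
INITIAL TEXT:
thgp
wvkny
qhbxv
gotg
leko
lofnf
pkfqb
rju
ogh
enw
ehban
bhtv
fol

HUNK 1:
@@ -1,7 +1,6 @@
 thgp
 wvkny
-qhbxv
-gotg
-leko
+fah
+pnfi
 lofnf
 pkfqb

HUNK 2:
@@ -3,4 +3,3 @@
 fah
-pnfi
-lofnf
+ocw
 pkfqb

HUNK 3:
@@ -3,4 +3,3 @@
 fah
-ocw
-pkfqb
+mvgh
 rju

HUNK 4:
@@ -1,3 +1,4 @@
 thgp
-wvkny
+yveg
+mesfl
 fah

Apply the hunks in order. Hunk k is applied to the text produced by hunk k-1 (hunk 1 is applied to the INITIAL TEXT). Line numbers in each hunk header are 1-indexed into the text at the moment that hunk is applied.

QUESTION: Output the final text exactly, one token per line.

Hunk 1: at line 1 remove [qhbxv,gotg,leko] add [fah,pnfi] -> 12 lines: thgp wvkny fah pnfi lofnf pkfqb rju ogh enw ehban bhtv fol
Hunk 2: at line 3 remove [pnfi,lofnf] add [ocw] -> 11 lines: thgp wvkny fah ocw pkfqb rju ogh enw ehban bhtv fol
Hunk 3: at line 3 remove [ocw,pkfqb] add [mvgh] -> 10 lines: thgp wvkny fah mvgh rju ogh enw ehban bhtv fol
Hunk 4: at line 1 remove [wvkny] add [yveg,mesfl] -> 11 lines: thgp yveg mesfl fah mvgh rju ogh enw ehban bhtv fol

Answer: thgp
yveg
mesfl
fah
mvgh
rju
ogh
enw
ehban
bhtv
fol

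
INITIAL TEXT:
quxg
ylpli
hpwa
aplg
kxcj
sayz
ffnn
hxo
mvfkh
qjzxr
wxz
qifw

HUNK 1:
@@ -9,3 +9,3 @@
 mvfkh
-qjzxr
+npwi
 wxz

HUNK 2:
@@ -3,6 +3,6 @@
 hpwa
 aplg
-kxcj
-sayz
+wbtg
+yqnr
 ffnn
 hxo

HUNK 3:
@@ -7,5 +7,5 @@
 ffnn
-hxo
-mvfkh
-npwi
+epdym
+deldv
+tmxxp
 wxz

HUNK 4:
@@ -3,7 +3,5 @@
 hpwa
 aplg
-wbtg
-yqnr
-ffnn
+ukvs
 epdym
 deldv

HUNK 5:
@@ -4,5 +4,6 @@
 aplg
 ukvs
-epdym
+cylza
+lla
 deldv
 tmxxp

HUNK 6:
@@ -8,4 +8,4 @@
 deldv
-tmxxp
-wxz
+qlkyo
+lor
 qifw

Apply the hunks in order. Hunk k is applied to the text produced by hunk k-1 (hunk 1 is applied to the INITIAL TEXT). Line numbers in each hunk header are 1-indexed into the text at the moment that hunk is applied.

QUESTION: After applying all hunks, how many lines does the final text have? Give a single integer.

Hunk 1: at line 9 remove [qjzxr] add [npwi] -> 12 lines: quxg ylpli hpwa aplg kxcj sayz ffnn hxo mvfkh npwi wxz qifw
Hunk 2: at line 3 remove [kxcj,sayz] add [wbtg,yqnr] -> 12 lines: quxg ylpli hpwa aplg wbtg yqnr ffnn hxo mvfkh npwi wxz qifw
Hunk 3: at line 7 remove [hxo,mvfkh,npwi] add [epdym,deldv,tmxxp] -> 12 lines: quxg ylpli hpwa aplg wbtg yqnr ffnn epdym deldv tmxxp wxz qifw
Hunk 4: at line 3 remove [wbtg,yqnr,ffnn] add [ukvs] -> 10 lines: quxg ylpli hpwa aplg ukvs epdym deldv tmxxp wxz qifw
Hunk 5: at line 4 remove [epdym] add [cylza,lla] -> 11 lines: quxg ylpli hpwa aplg ukvs cylza lla deldv tmxxp wxz qifw
Hunk 6: at line 8 remove [tmxxp,wxz] add [qlkyo,lor] -> 11 lines: quxg ylpli hpwa aplg ukvs cylza lla deldv qlkyo lor qifw
Final line count: 11

Answer: 11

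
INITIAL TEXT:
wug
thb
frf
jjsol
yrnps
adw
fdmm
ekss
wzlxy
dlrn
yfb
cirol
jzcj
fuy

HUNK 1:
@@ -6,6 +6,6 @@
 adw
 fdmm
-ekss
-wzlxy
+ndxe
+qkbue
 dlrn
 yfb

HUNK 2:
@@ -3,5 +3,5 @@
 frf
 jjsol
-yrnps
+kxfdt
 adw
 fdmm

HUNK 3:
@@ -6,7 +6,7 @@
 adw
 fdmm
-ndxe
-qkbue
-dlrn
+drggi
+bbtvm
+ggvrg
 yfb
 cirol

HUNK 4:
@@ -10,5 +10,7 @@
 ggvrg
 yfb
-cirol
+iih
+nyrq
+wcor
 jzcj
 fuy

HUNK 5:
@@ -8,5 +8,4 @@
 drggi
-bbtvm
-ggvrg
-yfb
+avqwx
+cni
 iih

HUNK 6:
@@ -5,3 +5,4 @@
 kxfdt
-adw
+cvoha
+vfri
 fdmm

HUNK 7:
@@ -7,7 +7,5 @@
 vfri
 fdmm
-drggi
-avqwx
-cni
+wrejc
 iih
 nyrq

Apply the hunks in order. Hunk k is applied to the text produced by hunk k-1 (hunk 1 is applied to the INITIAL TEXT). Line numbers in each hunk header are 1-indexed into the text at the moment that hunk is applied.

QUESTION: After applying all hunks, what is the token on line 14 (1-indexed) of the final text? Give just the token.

Answer: fuy

Derivation:
Hunk 1: at line 6 remove [ekss,wzlxy] add [ndxe,qkbue] -> 14 lines: wug thb frf jjsol yrnps adw fdmm ndxe qkbue dlrn yfb cirol jzcj fuy
Hunk 2: at line 3 remove [yrnps] add [kxfdt] -> 14 lines: wug thb frf jjsol kxfdt adw fdmm ndxe qkbue dlrn yfb cirol jzcj fuy
Hunk 3: at line 6 remove [ndxe,qkbue,dlrn] add [drggi,bbtvm,ggvrg] -> 14 lines: wug thb frf jjsol kxfdt adw fdmm drggi bbtvm ggvrg yfb cirol jzcj fuy
Hunk 4: at line 10 remove [cirol] add [iih,nyrq,wcor] -> 16 lines: wug thb frf jjsol kxfdt adw fdmm drggi bbtvm ggvrg yfb iih nyrq wcor jzcj fuy
Hunk 5: at line 8 remove [bbtvm,ggvrg,yfb] add [avqwx,cni] -> 15 lines: wug thb frf jjsol kxfdt adw fdmm drggi avqwx cni iih nyrq wcor jzcj fuy
Hunk 6: at line 5 remove [adw] add [cvoha,vfri] -> 16 lines: wug thb frf jjsol kxfdt cvoha vfri fdmm drggi avqwx cni iih nyrq wcor jzcj fuy
Hunk 7: at line 7 remove [drggi,avqwx,cni] add [wrejc] -> 14 lines: wug thb frf jjsol kxfdt cvoha vfri fdmm wrejc iih nyrq wcor jzcj fuy
Final line 14: fuy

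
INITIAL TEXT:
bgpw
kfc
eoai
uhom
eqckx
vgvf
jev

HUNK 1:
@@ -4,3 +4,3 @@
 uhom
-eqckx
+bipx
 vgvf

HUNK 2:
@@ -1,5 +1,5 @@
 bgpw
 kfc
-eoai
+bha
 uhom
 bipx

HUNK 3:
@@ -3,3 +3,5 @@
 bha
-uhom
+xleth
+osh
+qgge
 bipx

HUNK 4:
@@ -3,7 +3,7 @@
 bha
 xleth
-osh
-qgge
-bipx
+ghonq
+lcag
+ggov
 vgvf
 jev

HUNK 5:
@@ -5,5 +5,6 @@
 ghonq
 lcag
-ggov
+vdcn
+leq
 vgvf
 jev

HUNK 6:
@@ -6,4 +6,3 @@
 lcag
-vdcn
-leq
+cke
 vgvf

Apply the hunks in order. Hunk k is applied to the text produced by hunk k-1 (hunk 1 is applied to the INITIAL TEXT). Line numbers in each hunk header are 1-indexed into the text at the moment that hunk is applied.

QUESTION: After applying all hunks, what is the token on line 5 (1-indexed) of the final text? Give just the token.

Answer: ghonq

Derivation:
Hunk 1: at line 4 remove [eqckx] add [bipx] -> 7 lines: bgpw kfc eoai uhom bipx vgvf jev
Hunk 2: at line 1 remove [eoai] add [bha] -> 7 lines: bgpw kfc bha uhom bipx vgvf jev
Hunk 3: at line 3 remove [uhom] add [xleth,osh,qgge] -> 9 lines: bgpw kfc bha xleth osh qgge bipx vgvf jev
Hunk 4: at line 3 remove [osh,qgge,bipx] add [ghonq,lcag,ggov] -> 9 lines: bgpw kfc bha xleth ghonq lcag ggov vgvf jev
Hunk 5: at line 5 remove [ggov] add [vdcn,leq] -> 10 lines: bgpw kfc bha xleth ghonq lcag vdcn leq vgvf jev
Hunk 6: at line 6 remove [vdcn,leq] add [cke] -> 9 lines: bgpw kfc bha xleth ghonq lcag cke vgvf jev
Final line 5: ghonq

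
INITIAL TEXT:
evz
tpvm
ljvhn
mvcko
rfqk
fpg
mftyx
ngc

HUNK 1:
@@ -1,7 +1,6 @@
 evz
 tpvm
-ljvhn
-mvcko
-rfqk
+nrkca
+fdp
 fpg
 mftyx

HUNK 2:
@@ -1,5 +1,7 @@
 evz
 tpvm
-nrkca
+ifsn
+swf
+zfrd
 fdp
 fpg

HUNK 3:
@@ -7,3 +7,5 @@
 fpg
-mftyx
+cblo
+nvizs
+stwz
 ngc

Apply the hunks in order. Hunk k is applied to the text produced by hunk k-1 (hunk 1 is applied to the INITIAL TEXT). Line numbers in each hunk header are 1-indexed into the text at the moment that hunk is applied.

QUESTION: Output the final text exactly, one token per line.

Answer: evz
tpvm
ifsn
swf
zfrd
fdp
fpg
cblo
nvizs
stwz
ngc

Derivation:
Hunk 1: at line 1 remove [ljvhn,mvcko,rfqk] add [nrkca,fdp] -> 7 lines: evz tpvm nrkca fdp fpg mftyx ngc
Hunk 2: at line 1 remove [nrkca] add [ifsn,swf,zfrd] -> 9 lines: evz tpvm ifsn swf zfrd fdp fpg mftyx ngc
Hunk 3: at line 7 remove [mftyx] add [cblo,nvizs,stwz] -> 11 lines: evz tpvm ifsn swf zfrd fdp fpg cblo nvizs stwz ngc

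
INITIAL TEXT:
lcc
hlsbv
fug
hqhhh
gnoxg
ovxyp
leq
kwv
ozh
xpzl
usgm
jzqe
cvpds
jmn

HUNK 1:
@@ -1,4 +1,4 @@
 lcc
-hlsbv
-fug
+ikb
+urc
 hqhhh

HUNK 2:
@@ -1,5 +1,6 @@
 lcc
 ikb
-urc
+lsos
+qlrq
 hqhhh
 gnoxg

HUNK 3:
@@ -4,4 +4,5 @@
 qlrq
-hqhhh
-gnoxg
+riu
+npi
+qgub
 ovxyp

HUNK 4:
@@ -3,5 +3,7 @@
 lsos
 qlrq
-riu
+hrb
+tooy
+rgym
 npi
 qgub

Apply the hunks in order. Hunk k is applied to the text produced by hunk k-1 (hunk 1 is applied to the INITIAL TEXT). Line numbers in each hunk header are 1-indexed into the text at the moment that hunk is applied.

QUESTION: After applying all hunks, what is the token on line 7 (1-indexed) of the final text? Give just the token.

Answer: rgym

Derivation:
Hunk 1: at line 1 remove [hlsbv,fug] add [ikb,urc] -> 14 lines: lcc ikb urc hqhhh gnoxg ovxyp leq kwv ozh xpzl usgm jzqe cvpds jmn
Hunk 2: at line 1 remove [urc] add [lsos,qlrq] -> 15 lines: lcc ikb lsos qlrq hqhhh gnoxg ovxyp leq kwv ozh xpzl usgm jzqe cvpds jmn
Hunk 3: at line 4 remove [hqhhh,gnoxg] add [riu,npi,qgub] -> 16 lines: lcc ikb lsos qlrq riu npi qgub ovxyp leq kwv ozh xpzl usgm jzqe cvpds jmn
Hunk 4: at line 3 remove [riu] add [hrb,tooy,rgym] -> 18 lines: lcc ikb lsos qlrq hrb tooy rgym npi qgub ovxyp leq kwv ozh xpzl usgm jzqe cvpds jmn
Final line 7: rgym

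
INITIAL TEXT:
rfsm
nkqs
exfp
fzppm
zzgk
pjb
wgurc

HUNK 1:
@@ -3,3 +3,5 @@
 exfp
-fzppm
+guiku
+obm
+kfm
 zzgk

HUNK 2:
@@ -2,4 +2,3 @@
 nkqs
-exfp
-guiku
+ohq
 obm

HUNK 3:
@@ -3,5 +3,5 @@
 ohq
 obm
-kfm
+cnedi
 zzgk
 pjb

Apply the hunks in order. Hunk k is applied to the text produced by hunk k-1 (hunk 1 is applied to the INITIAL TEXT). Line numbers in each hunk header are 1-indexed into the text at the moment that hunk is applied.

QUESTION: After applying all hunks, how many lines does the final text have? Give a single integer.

Answer: 8

Derivation:
Hunk 1: at line 3 remove [fzppm] add [guiku,obm,kfm] -> 9 lines: rfsm nkqs exfp guiku obm kfm zzgk pjb wgurc
Hunk 2: at line 2 remove [exfp,guiku] add [ohq] -> 8 lines: rfsm nkqs ohq obm kfm zzgk pjb wgurc
Hunk 3: at line 3 remove [kfm] add [cnedi] -> 8 lines: rfsm nkqs ohq obm cnedi zzgk pjb wgurc
Final line count: 8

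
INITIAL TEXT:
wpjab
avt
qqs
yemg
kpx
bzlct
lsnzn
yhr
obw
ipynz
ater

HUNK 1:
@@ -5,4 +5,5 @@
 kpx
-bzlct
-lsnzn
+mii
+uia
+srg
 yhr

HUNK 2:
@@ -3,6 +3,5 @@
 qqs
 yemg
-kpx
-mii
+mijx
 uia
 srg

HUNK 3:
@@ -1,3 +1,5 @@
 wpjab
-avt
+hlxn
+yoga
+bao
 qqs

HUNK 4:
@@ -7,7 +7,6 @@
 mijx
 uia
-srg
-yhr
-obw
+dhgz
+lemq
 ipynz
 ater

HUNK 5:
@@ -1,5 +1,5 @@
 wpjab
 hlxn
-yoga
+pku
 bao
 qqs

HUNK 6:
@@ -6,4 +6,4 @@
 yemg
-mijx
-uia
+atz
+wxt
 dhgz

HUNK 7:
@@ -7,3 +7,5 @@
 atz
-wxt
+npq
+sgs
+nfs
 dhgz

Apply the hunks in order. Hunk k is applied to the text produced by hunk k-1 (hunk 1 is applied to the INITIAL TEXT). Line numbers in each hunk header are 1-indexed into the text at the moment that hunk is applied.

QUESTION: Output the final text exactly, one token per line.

Answer: wpjab
hlxn
pku
bao
qqs
yemg
atz
npq
sgs
nfs
dhgz
lemq
ipynz
ater

Derivation:
Hunk 1: at line 5 remove [bzlct,lsnzn] add [mii,uia,srg] -> 12 lines: wpjab avt qqs yemg kpx mii uia srg yhr obw ipynz ater
Hunk 2: at line 3 remove [kpx,mii] add [mijx] -> 11 lines: wpjab avt qqs yemg mijx uia srg yhr obw ipynz ater
Hunk 3: at line 1 remove [avt] add [hlxn,yoga,bao] -> 13 lines: wpjab hlxn yoga bao qqs yemg mijx uia srg yhr obw ipynz ater
Hunk 4: at line 7 remove [srg,yhr,obw] add [dhgz,lemq] -> 12 lines: wpjab hlxn yoga bao qqs yemg mijx uia dhgz lemq ipynz ater
Hunk 5: at line 1 remove [yoga] add [pku] -> 12 lines: wpjab hlxn pku bao qqs yemg mijx uia dhgz lemq ipynz ater
Hunk 6: at line 6 remove [mijx,uia] add [atz,wxt] -> 12 lines: wpjab hlxn pku bao qqs yemg atz wxt dhgz lemq ipynz ater
Hunk 7: at line 7 remove [wxt] add [npq,sgs,nfs] -> 14 lines: wpjab hlxn pku bao qqs yemg atz npq sgs nfs dhgz lemq ipynz ater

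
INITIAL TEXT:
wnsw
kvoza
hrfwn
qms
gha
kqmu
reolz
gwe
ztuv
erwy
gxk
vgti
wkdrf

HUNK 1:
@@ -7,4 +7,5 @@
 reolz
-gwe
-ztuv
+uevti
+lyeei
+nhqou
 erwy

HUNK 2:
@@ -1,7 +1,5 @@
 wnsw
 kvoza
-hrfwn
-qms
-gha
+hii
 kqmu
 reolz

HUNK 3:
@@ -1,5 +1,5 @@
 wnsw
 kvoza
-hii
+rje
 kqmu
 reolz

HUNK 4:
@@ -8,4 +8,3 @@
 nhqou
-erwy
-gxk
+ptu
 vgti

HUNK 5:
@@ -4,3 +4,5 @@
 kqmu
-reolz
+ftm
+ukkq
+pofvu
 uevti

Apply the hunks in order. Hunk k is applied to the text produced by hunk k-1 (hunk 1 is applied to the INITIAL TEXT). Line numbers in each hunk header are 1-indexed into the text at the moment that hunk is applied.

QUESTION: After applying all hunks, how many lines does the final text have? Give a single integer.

Answer: 13

Derivation:
Hunk 1: at line 7 remove [gwe,ztuv] add [uevti,lyeei,nhqou] -> 14 lines: wnsw kvoza hrfwn qms gha kqmu reolz uevti lyeei nhqou erwy gxk vgti wkdrf
Hunk 2: at line 1 remove [hrfwn,qms,gha] add [hii] -> 12 lines: wnsw kvoza hii kqmu reolz uevti lyeei nhqou erwy gxk vgti wkdrf
Hunk 3: at line 1 remove [hii] add [rje] -> 12 lines: wnsw kvoza rje kqmu reolz uevti lyeei nhqou erwy gxk vgti wkdrf
Hunk 4: at line 8 remove [erwy,gxk] add [ptu] -> 11 lines: wnsw kvoza rje kqmu reolz uevti lyeei nhqou ptu vgti wkdrf
Hunk 5: at line 4 remove [reolz] add [ftm,ukkq,pofvu] -> 13 lines: wnsw kvoza rje kqmu ftm ukkq pofvu uevti lyeei nhqou ptu vgti wkdrf
Final line count: 13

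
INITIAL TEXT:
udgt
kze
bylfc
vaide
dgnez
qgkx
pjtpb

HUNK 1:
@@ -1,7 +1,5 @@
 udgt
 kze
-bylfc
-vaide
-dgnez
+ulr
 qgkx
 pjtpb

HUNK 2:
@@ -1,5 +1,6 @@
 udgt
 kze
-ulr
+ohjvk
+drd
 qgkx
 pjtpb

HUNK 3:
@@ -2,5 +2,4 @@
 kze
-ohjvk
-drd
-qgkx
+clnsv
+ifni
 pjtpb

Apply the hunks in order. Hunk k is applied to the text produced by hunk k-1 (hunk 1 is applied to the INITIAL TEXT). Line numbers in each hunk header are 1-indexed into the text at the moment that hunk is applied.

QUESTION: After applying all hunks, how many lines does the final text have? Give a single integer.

Answer: 5

Derivation:
Hunk 1: at line 1 remove [bylfc,vaide,dgnez] add [ulr] -> 5 lines: udgt kze ulr qgkx pjtpb
Hunk 2: at line 1 remove [ulr] add [ohjvk,drd] -> 6 lines: udgt kze ohjvk drd qgkx pjtpb
Hunk 3: at line 2 remove [ohjvk,drd,qgkx] add [clnsv,ifni] -> 5 lines: udgt kze clnsv ifni pjtpb
Final line count: 5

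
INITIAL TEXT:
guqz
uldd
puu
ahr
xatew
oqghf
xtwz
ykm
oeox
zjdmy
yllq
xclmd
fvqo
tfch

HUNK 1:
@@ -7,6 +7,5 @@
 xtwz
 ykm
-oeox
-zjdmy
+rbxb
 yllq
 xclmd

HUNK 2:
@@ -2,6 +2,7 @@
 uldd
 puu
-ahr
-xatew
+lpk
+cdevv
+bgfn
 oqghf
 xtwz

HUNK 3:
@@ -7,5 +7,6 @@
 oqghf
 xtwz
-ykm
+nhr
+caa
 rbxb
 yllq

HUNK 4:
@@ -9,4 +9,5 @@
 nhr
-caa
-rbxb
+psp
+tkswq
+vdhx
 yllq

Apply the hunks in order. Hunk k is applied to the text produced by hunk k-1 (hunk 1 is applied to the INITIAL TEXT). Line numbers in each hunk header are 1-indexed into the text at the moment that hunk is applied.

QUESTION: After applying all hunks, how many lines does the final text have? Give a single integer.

Answer: 16

Derivation:
Hunk 1: at line 7 remove [oeox,zjdmy] add [rbxb] -> 13 lines: guqz uldd puu ahr xatew oqghf xtwz ykm rbxb yllq xclmd fvqo tfch
Hunk 2: at line 2 remove [ahr,xatew] add [lpk,cdevv,bgfn] -> 14 lines: guqz uldd puu lpk cdevv bgfn oqghf xtwz ykm rbxb yllq xclmd fvqo tfch
Hunk 3: at line 7 remove [ykm] add [nhr,caa] -> 15 lines: guqz uldd puu lpk cdevv bgfn oqghf xtwz nhr caa rbxb yllq xclmd fvqo tfch
Hunk 4: at line 9 remove [caa,rbxb] add [psp,tkswq,vdhx] -> 16 lines: guqz uldd puu lpk cdevv bgfn oqghf xtwz nhr psp tkswq vdhx yllq xclmd fvqo tfch
Final line count: 16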